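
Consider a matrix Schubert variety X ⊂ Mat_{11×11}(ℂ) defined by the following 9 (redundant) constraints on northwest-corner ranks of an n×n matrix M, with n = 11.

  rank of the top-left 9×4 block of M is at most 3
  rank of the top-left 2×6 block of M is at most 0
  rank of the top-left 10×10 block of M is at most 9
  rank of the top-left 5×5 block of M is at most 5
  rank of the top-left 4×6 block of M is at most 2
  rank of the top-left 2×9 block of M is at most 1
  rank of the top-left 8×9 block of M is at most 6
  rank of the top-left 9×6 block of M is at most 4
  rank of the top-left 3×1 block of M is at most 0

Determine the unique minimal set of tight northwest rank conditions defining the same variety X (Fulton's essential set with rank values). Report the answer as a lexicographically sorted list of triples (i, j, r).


Reconstructing r_w from the 9 given conditions:

  R[1]: 0, 0, 0, 0, 0, 0, 1, 1, 1, 1, 1
  R[2]: 0, 0, 0, 0, 0, 0, 1, 1, 1, 2, 2
  R[3]: 0, 1, 1, 1, 1, 1, 2, 2, 2, 3, 3
  R[4]: 1, 2, 2, 2, 2, 2, 3, 3, 3, 4, 4
  R[5]: 1, 2, 3, 3, 3, 3, 4, 4, 4, 5, 5
  R[6]: 1, 2, 3, 3, 4, 4, 5, 5, 5, 6, 6
  R[7]: 1, 2, 3, 3, 4, 4, 5, 6, 6, 7, 7
  R[8]: 1, 2, 3, 3, 4, 4, 5, 6, 6, 7, 8
  R[9]: 1, 2, 3, 3, 4, 4, 5, 6, 7, 8, 9
  R[10]: 1, 2, 3, 4, 5, 5, 6, 7, 8, 9, 10
  R[11]: 1, 2, 3, 4, 5, 6, 7, 8, 9, 10, 11

giving w = (7, 10, 2, 1, 3, 5, 8, 11, 9, 4, 6) via Δ²R.

Rothe diagram D(w) (23 cells), 6 SE-corners (essential conditions):

[(2, 6, 0), (2, 9, 1), (3, 1, 0), (8, 9, 6), (9, 4, 3), (9, 6, 4)]


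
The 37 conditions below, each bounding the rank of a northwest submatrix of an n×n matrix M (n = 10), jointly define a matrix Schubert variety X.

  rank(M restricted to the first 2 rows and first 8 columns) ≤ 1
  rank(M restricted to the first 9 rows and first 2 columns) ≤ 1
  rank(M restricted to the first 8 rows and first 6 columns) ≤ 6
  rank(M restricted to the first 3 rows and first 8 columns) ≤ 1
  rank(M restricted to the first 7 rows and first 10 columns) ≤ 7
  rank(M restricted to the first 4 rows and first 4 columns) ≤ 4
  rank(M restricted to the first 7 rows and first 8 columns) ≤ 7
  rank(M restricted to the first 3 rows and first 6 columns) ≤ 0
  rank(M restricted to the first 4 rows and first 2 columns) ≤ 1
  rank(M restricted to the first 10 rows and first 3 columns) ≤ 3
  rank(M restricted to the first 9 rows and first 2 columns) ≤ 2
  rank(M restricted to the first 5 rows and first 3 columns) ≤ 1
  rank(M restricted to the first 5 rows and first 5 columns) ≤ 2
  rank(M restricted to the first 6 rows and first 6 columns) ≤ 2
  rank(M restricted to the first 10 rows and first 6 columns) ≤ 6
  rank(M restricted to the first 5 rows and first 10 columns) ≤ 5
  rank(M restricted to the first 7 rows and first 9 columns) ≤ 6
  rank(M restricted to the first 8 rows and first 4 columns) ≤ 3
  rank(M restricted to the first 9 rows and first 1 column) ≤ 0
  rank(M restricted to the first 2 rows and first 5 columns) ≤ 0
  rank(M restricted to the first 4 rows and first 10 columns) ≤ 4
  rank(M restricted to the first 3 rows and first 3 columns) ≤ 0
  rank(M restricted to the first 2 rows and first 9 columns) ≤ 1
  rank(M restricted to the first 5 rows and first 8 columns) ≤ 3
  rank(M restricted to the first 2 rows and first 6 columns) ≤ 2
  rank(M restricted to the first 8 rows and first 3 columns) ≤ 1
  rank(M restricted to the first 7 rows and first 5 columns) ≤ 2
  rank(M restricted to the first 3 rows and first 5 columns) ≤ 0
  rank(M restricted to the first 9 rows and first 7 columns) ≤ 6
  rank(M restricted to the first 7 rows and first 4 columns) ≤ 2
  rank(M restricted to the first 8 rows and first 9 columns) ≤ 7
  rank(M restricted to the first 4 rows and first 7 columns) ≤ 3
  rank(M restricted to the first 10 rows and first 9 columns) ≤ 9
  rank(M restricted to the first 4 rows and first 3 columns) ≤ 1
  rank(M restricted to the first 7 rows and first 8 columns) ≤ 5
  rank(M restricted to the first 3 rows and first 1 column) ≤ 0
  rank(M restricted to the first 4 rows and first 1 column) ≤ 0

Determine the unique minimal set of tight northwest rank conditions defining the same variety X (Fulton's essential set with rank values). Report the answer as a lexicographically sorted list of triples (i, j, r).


Recovering R(i,j) via the rank-extension bound from the 37 conditions:

  R[1]: 0  0  0  0  0  0  1  1  1  1
  R[2]: 0  0  0  0  0  0  1  1  1  2
  R[3]: 0  0  0  0  0  0  1  1  2  3
  R[4]: 0  1  1  1  1  1  2  2  3  4
  R[5]: 0  1  1  2  2  2  3  3  4  5
  R[6]: 0  1  1  2  2  2  3  4  5  6
  R[7]: 0  1  1  2  2  3  4  5  6  7
  R[8]: 0  1  1  2  3  4  5  6  7  8
  R[9]: 0  1  2  3  4  5  6  7  8  9
  R[10]: 1  2  3  4  5  6  7  8  9  10

hence w(1..10) = (7, 10, 9, 2, 4, 8, 6, 5, 3, 1).

ℓ(w)=34; the 7 essential cells (i,j,r):

[(2, 9, 1), (3, 6, 0), (3, 8, 1), (6, 6, 2), (7, 5, 2), (8, 3, 1), (9, 1, 0)]


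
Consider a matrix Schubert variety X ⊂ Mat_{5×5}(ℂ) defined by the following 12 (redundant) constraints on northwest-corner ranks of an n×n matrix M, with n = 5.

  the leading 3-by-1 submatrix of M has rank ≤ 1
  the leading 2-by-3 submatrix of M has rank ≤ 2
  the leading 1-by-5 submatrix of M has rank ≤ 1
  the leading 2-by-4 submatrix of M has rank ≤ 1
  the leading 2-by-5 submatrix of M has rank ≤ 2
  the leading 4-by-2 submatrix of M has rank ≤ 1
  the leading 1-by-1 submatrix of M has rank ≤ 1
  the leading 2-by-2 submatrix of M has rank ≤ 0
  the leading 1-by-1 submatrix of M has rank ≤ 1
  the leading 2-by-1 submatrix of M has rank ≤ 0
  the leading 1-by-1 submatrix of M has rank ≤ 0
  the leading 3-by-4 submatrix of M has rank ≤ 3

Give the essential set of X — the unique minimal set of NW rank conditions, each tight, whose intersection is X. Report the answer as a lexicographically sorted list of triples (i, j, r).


Computing R[i][j] = min implied NW-rank bound (n=5, 12 conditions):

  i=1: 0 | 0 | 1 | 1 | 1
  i=2: 0 | 0 | 1 | 1 | 2
  i=3: 1 | 1 | 2 | 2 | 3
  i=4: 1 | 1 | 2 | 3 | 4
  i=5: 1 | 2 | 3 | 4 | 5

the unique w with this rank table is (3, 5, 1, 4, 2).

D(w) has 6 cells with 3 SE-corners; essential set:

[(2, 2, 0), (2, 4, 1), (4, 2, 1)]


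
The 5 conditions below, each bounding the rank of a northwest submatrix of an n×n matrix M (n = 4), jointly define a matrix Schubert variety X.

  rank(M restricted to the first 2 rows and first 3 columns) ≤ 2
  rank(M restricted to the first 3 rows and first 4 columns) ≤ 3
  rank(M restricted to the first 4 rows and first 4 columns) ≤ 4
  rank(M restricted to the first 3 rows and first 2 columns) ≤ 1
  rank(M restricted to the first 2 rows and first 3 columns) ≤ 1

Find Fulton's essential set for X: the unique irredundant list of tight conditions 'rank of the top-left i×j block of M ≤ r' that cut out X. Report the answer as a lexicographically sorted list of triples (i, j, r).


Computing R[i][j] = min implied NW-rank bound (n=4, 5 conditions):

  i=1: 1  1  1  1
  i=2: 1  1  1  2
  i=3: 1  1  2  3
  i=4: 1  2  3  4

so w = (1, 4, 3, 2).

D(w) has 3 cells with 2 SE-corners; essential set:

[(2, 3, 1), (3, 2, 1)]


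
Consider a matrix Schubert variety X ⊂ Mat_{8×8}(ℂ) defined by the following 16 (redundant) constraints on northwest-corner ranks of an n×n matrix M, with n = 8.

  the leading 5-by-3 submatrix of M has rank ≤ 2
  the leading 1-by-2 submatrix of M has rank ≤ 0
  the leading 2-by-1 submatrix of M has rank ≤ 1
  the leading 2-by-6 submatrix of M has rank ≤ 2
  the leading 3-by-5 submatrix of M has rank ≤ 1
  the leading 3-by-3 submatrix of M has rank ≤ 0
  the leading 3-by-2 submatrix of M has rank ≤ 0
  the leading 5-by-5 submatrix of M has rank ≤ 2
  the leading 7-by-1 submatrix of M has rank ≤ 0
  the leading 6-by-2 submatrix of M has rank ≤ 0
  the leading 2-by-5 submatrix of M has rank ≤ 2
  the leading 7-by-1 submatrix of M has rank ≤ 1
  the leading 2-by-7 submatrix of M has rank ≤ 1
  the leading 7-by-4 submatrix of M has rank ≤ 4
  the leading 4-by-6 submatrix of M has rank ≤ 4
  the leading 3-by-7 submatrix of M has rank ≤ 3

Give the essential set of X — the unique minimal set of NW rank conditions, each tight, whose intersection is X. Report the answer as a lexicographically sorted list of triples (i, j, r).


Computing R[i][j] = min implied NW-rank bound (n=8, 16 conditions):

  row 1: 0  0  0  1  1  1  1  1
  row 2: 0  0  0  1  1  1  1  2
  row 3: 0  0  0  1  1  2  2  3
  row 4: 0  0  1  2  2  3  3  4
  row 5: 0  0  1  2  2  3  4  5
  row 6: 0  0  1  2  3  4  5  6
  row 7: 0  1  2  3  4  5  6  7
  row 8: 1  2  3  4  5  6  7  8

so w = (4, 8, 6, 3, 7, 5, 2, 1).

Fulton essential set (6 of the 21 Rothe cells):

[(2, 7, 1), (3, 3, 0), (3, 5, 1), (5, 5, 2), (6, 2, 0), (7, 1, 0)]


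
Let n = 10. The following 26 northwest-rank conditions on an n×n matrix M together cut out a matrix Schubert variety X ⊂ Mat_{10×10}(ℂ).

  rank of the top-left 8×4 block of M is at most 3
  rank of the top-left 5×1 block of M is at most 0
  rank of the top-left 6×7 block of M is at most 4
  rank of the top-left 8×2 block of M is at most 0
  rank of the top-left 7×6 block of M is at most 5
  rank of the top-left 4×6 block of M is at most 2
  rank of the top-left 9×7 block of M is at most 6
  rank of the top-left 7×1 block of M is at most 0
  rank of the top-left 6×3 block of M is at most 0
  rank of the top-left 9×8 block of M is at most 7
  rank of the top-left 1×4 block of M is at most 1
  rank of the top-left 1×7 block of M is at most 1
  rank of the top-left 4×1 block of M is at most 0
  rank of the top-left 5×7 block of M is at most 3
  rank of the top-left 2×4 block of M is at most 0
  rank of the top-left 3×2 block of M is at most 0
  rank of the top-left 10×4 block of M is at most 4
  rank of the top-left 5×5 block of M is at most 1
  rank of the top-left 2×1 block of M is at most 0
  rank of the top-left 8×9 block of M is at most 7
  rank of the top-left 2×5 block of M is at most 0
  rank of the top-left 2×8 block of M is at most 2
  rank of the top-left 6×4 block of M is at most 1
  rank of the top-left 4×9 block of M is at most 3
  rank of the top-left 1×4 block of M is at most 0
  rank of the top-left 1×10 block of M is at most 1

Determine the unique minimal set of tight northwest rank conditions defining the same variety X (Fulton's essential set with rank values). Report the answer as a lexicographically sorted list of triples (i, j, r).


Reconstructing r_w from the 26 given conditions:

  0, 0, 0, 0, 0, 1, 1, 1, 1, 1
  0, 0, 0, 0, 0, 1, 2, 2, 2, 2
  0, 0, 0, 1, 1, 2, 3, 3, 3, 3
  0, 0, 0, 1, 1, 2, 3, 3, 3, 4
  0, 0, 0, 1, 1, 2, 3, 4, 4, 5
  0, 0, 0, 1, 2, 3, 4, 5, 5, 6
  0, 0, 1, 2, 3, 4, 5, 6, 6, 7
  0, 0, 1, 2, 3, 4, 5, 6, 7, 8
  1, 1, 2, 3, 4, 5, 6, 7, 8, 9
  1, 2, 3, 4, 5, 6, 7, 8, 9, 10

giving w = (6, 7, 4, 10, 8, 5, 3, 9, 1, 2) via Δ²R.

5 SE-corners of the 30-cell Rothe diagram give Ess(w):

[(2, 5, 0), (4, 9, 3), (5, 5, 1), (6, 3, 0), (8, 2, 0)]


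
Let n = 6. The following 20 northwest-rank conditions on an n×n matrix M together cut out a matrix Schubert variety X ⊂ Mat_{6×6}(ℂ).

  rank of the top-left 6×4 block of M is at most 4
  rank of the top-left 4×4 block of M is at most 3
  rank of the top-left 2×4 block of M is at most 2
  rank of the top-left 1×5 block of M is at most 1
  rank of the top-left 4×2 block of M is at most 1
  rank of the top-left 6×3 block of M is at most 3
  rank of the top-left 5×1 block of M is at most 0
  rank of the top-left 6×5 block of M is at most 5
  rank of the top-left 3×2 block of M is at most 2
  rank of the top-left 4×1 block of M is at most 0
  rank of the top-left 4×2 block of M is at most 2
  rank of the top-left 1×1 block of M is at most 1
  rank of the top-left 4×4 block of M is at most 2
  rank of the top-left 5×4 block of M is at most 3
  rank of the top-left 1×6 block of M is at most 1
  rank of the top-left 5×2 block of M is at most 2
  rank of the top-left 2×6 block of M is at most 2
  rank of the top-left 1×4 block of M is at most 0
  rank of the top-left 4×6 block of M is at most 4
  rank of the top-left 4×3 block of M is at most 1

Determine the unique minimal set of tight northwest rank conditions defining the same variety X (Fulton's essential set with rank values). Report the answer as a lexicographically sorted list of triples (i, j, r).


Recovering R(i,j) via the rank-extension bound from the 20 conditions:

  R[1]: 0 0 0 0 1 1
  R[2]: 0 1 1 1 2 2
  R[3]: 0 1 1 2 3 3
  R[4]: 0 1 1 2 3 4
  R[5]: 0 1 2 3 4 5
  R[6]: 1 2 3 4 5 6

reading off 1-entries of Δ²R: w = (5, 2, 4, 6, 3, 1).

|D(w)|=10, |Ess(w)|=3:

[(1, 4, 0), (4, 3, 1), (5, 1, 0)]


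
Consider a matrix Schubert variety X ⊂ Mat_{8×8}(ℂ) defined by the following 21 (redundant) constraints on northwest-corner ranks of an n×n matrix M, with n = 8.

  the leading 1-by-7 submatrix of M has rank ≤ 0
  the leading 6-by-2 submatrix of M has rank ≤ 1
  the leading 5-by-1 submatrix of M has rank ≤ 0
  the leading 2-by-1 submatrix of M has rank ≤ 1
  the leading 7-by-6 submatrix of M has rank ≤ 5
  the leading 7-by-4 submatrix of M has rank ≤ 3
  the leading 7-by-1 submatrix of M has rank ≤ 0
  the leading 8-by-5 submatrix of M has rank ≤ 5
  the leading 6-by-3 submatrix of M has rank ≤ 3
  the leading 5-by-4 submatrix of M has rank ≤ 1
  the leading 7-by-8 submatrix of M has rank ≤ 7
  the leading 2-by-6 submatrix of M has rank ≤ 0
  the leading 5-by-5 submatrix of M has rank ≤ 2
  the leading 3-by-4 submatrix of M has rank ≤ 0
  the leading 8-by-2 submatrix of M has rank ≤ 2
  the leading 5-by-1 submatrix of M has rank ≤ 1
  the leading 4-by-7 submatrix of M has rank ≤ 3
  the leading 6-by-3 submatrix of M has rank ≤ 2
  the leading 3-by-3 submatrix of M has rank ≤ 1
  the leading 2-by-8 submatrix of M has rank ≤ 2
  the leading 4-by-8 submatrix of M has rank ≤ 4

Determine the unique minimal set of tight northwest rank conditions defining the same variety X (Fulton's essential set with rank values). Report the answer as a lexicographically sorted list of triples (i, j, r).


The tightest implied rank at each (i,j), from the 21 conditions:

  row 1: 0 | 0 | 0 | 0 | 0 | 0 | 0 | 1
  row 2: 0 | 0 | 0 | 0 | 0 | 0 | 1 | 2
  row 3: 0 | 0 | 0 | 0 | 1 | 1 | 2 | 3
  row 4: 0 | 1 | 1 | 1 | 2 | 2 | 3 | 4
  row 5: 0 | 1 | 1 | 1 | 2 | 3 | 4 | 5
  row 6: 0 | 1 | 2 | 2 | 3 | 4 | 5 | 6
  row 7: 0 | 1 | 2 | 3 | 4 | 5 | 6 | 7
  row 8: 1 | 2 | 3 | 4 | 5 | 6 | 7 | 8

reading off 1-entries of Δ²R: w = (8, 7, 5, 2, 6, 3, 4, 1).

5 SE-corners of the 23-cell Rothe diagram give Ess(w):

[(1, 7, 0), (2, 6, 0), (3, 4, 0), (5, 4, 1), (7, 1, 0)]


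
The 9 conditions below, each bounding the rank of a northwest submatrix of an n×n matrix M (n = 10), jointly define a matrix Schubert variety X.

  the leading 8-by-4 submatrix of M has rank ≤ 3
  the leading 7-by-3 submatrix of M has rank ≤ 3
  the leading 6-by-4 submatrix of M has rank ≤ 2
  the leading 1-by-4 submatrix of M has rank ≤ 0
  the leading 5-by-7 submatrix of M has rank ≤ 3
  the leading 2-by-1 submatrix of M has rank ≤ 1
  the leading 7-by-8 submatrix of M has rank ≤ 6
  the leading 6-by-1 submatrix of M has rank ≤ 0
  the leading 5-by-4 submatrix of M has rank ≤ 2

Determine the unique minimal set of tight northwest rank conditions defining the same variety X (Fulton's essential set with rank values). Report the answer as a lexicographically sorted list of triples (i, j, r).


Recovering R(i,j) via the rank-extension bound from the 9 conditions:

  row 1: 0 | 0 | 0 | 0 | 1 | 1 | 1 | 1 | 1 | 1
  row 2: 0 | 1 | 1 | 1 | 2 | 2 | 2 | 2 | 2 | 2
  row 3: 0 | 1 | 2 | 2 | 3 | 3 | 3 | 3 | 3 | 3
  row 4: 0 | 1 | 2 | 2 | 3 | 3 | 3 | 4 | 4 | 4
  row 5: 0 | 1 | 2 | 2 | 3 | 3 | 3 | 4 | 5 | 5
  row 6: 0 | 1 | 2 | 2 | 3 | 4 | 4 | 5 | 6 | 6
  row 7: 1 | 2 | 3 | 3 | 4 | 5 | 5 | 6 | 7 | 7
  row 8: 1 | 2 | 3 | 3 | 4 | 5 | 6 | 7 | 8 | 8
  row 9: 1 | 2 | 3 | 4 | 5 | 6 | 7 | 8 | 9 | 9
  row 10: 1 | 2 | 3 | 4 | 5 | 6 | 7 | 8 | 9 | 10

giving w = (5, 2, 3, 8, 9, 6, 1, 7, 4, 10) via Δ²R.

5 SE-corners of the 17-cell Rothe diagram give Ess(w):

[(1, 4, 0), (5, 7, 3), (6, 1, 0), (6, 4, 2), (8, 4, 3)]


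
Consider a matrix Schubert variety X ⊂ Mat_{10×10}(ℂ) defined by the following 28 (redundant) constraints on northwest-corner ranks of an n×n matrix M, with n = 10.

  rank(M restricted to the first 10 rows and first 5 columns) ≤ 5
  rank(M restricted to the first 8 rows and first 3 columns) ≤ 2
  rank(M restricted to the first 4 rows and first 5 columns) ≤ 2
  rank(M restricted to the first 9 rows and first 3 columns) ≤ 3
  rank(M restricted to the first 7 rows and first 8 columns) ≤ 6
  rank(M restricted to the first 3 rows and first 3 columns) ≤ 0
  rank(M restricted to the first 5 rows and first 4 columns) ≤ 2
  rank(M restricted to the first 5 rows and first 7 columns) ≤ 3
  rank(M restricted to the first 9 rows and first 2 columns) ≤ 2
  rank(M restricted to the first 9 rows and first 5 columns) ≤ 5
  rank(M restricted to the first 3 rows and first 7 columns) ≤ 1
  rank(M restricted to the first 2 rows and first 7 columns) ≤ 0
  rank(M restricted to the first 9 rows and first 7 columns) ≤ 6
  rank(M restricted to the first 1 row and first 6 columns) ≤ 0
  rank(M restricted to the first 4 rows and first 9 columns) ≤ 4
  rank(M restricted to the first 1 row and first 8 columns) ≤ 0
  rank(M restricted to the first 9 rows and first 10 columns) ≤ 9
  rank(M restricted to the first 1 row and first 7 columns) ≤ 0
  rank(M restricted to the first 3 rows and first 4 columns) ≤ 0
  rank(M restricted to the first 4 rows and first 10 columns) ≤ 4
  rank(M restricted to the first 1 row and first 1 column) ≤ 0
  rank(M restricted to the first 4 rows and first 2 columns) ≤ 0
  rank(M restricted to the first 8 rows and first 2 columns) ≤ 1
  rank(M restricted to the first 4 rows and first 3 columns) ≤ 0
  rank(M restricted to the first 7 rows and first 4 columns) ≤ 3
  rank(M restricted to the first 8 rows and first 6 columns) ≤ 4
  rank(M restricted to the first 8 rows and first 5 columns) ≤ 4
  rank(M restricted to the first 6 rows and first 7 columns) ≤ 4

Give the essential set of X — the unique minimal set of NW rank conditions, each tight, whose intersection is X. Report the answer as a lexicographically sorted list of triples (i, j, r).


Computing R[i][j] = min implied NW-rank bound (n=10, 28 conditions):

  0  0  0  0  0  0  0  0  1  1
  0  0  0  0  0  0  0  1  2  2
  0  0  0  0  1  1  1  2  3  3
  0  0  0  1  2  2  2  3  4  4
  1  1  1  2  3  3  3  4  5  5
  1  1  2  3  4  4  4  5  6  6
  1  1  2  3  4  4  5  6  7  7
  1  1  2  3  4  4  5  6  7  8
  1  2  3  4  5  5  6  7  8  9
  1  2  3  4  5  6  7  8  9  10

giving w = (9, 8, 5, 4, 1, 3, 7, 10, 2, 6) via Δ²R.

D(w) has 27 cells with 6 SE-corners; essential set:

[(1, 8, 0), (2, 7, 0), (3, 4, 0), (4, 3, 0), (8, 2, 1), (8, 6, 4)]


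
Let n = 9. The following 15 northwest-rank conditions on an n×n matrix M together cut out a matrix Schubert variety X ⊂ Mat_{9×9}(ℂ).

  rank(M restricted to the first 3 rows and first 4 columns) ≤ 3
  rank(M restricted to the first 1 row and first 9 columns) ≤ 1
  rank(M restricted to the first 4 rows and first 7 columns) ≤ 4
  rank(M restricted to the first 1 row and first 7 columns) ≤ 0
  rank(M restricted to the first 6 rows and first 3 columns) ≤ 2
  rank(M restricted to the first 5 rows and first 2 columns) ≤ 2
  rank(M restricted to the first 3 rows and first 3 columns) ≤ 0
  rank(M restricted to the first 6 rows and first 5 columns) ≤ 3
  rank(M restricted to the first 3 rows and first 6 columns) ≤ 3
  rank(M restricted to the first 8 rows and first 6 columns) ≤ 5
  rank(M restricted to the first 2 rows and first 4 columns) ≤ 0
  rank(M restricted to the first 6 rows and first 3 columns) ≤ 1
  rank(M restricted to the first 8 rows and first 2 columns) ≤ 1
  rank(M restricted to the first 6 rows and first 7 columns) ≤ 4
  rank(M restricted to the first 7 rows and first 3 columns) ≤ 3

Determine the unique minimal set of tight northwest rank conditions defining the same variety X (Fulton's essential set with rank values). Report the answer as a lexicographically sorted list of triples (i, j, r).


Propagating the 15 rank bounds to every northwest block:

  0  0  0  0  0  0  0  1  1
  0  0  0  0  1  1  1  2  2
  0  0  0  1  2  2  2  3  3
  1  1  1  2  3  3  3  4  4
  1  1  1  2  3  4  4  5  5
  1  1  1  2  3  4  4  5  6
  1  1  2  3  4  5  5  6  7
  1  1  2  3  4  5  6  7  8
  1  2  3  4  5  6  7  8  9

second differences of R give the permutation w = (8, 5, 4, 1, 6, 9, 3, 7, 2).

6 SE-corners of the 21-cell Rothe diagram give Ess(w):

[(1, 7, 0), (2, 4, 0), (3, 3, 0), (6, 3, 1), (6, 7, 4), (8, 2, 1)]


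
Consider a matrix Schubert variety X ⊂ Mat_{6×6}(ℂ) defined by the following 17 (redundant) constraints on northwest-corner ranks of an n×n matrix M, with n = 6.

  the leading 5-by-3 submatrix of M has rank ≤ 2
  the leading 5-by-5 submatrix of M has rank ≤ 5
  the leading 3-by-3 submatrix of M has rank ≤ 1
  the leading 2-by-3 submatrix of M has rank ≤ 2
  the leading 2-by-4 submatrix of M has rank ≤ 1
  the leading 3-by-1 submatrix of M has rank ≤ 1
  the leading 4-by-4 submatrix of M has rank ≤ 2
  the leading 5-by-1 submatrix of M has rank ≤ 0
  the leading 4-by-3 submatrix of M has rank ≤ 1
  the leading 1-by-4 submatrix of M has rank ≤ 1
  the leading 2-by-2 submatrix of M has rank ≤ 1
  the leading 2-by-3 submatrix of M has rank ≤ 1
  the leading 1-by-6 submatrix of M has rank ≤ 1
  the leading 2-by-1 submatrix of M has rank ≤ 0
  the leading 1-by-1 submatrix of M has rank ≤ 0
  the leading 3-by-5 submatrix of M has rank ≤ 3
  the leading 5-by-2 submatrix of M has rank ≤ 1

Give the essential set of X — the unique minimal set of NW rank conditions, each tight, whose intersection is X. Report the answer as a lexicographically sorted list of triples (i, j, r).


Propagating the 17 rank bounds to every northwest block:

  0 1 1 1 1 1
  0 1 1 1 2 2
  0 1 1 2 3 3
  0 1 1 2 3 4
  0 1 2 3 4 5
  1 2 3 4 5 6

the unique w with this rank table is (2, 5, 4, 6, 3, 1).

Fulton essential set (3 of the 9 Rothe cells):

[(2, 4, 1), (4, 3, 1), (5, 1, 0)]


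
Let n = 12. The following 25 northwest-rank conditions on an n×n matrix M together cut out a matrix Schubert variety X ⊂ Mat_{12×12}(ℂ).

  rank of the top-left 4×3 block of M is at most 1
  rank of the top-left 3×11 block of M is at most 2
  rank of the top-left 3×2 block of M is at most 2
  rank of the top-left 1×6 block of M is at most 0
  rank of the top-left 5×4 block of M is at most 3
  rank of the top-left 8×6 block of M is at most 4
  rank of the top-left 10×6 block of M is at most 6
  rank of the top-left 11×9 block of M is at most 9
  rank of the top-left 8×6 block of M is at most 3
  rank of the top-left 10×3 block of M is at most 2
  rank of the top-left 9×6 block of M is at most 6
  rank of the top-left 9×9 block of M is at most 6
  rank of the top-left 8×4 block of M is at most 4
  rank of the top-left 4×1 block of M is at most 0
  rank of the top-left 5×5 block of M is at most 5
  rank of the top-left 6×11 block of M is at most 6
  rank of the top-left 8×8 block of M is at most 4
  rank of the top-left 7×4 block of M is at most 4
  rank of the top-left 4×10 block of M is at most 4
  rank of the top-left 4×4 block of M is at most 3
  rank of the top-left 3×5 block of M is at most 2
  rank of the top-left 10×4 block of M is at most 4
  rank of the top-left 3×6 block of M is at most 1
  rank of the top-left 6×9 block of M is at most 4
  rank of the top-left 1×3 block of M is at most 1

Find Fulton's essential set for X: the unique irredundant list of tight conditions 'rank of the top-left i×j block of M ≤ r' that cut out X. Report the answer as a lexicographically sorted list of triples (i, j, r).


Propagating the 25 rank bounds to every northwest block:

  0 | 0 | 0 | 0 | 0 | 0 | 1 | 1 | 1 | 1 | 1 | 1
  0 | 1 | 1 | 1 | 1 | 1 | 2 | 2 | 2 | 2 | 2 | 2
  0 | 1 | 1 | 1 | 1 | 1 | 2 | 2 | 2 | 2 | 2 | 3
  0 | 1 | 1 | 2 | 2 | 2 | 3 | 3 | 3 | 3 | 3 | 4
  1 | 2 | 2 | 3 | 3 | 3 | 4 | 4 | 4 | 4 | 4 | 5
  1 | 2 | 2 | 3 | 3 | 3 | 4 | 4 | 4 | 5 | 5 | 6
  1 | 2 | 2 | 3 | 3 | 3 | 4 | 4 | 5 | 6 | 6 | 7
  1 | 2 | 2 | 3 | 3 | 3 | 4 | 4 | 5 | 6 | 7 | 8
  1 | 2 | 2 | 3 | 4 | 4 | 5 | 5 | 6 | 7 | 8 | 9
  1 | 2 | 2 | 3 | 4 | 5 | 6 | 6 | 7 | 8 | 9 | 10
  1 | 2 | 3 | 4 | 5 | 6 | 7 | 7 | 8 | 9 | 10 | 11
  1 | 2 | 3 | 4 | 5 | 6 | 7 | 8 | 9 | 10 | 11 | 12

second differences of R give the permutation w = (7, 2, 12, 4, 1, 10, 9, 11, 5, 6, 3, 8).

Fulton essential set (9 of the 33 Rothe cells):

[(1, 6, 0), (3, 6, 1), (3, 11, 2), (4, 1, 0), (4, 3, 1), (6, 9, 4), (8, 6, 3), (8, 8, 4), (10, 3, 2)]


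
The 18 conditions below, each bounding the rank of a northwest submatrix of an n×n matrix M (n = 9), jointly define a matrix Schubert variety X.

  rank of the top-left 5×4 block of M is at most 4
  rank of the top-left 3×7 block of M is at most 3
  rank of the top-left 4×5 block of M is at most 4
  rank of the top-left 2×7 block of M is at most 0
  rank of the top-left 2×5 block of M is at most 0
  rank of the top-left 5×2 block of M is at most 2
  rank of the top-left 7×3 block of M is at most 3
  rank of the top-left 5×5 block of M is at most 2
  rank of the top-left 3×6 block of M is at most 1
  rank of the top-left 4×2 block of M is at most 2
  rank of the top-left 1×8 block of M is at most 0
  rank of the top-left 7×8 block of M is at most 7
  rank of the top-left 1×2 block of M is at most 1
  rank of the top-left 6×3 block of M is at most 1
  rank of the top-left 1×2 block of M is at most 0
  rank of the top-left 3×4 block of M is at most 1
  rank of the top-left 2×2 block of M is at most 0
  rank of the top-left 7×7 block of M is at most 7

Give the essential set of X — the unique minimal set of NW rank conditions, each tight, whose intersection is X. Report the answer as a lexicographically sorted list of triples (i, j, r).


Propagating the 18 rank bounds to every northwest block:

  0  0  0  0  0  0  0  0  1
  0  0  0  0  0  0  0  1  2
  1  1  1  1  1  1  1  2  3
  1  1  1  2  2  2  2  3  4
  1  1  1  2  2  3  3  4  5
  1  1  1  2  3  4  4  5  6
  1  2  2  3  4  5  5  6  7
  1  2  3  4  5  6  6  7  8
  1  2  3  4  5  6  7  8  9

the unique w with this rank table is (9, 8, 1, 4, 6, 5, 2, 3, 7).

|D(w)|=22, |Ess(w)|=4:

[(1, 8, 0), (2, 7, 0), (5, 5, 2), (6, 3, 1)]


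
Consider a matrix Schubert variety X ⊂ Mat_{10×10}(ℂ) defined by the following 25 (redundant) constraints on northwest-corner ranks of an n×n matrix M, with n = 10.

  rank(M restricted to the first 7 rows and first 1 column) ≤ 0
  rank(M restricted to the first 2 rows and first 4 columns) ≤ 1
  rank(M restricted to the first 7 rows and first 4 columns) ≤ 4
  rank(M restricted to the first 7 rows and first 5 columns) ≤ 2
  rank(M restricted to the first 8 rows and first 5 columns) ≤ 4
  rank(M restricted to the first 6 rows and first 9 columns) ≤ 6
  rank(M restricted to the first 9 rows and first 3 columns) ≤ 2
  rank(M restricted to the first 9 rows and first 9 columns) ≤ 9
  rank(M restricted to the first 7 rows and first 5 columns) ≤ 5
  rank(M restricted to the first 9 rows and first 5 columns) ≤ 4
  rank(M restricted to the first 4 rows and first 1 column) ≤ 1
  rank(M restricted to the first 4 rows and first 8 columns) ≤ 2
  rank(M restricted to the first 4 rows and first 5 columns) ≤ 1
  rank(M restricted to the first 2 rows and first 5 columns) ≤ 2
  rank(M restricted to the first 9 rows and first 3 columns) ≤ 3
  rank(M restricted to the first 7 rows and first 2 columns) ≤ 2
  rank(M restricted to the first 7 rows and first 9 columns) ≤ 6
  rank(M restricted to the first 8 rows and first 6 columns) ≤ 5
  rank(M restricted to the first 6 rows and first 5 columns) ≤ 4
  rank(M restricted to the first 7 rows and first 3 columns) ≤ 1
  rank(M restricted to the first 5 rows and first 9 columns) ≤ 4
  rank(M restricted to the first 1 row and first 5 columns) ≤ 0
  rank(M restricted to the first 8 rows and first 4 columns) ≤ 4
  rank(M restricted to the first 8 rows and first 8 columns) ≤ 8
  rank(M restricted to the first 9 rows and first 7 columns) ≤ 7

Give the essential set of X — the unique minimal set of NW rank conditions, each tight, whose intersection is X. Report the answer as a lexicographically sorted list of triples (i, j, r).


Rank table r_w(10×10) implied by the 25 constraints:

  i=1: 0 | 0 | 0 | 0 | 0 | 1 | 1 | 1 | 1 | 1
  i=2: 0 | 1 | 1 | 1 | 1 | 2 | 2 | 2 | 2 | 2
  i=3: 0 | 1 | 1 | 1 | 1 | 2 | 2 | 2 | 3 | 3
  i=4: 0 | 1 | 1 | 1 | 1 | 2 | 2 | 2 | 3 | 4
  i=5: 0 | 1 | 1 | 2 | 2 | 3 | 3 | 3 | 4 | 5
  i=6: 0 | 1 | 1 | 2 | 2 | 3 | 4 | 4 | 5 | 6
  i=7: 0 | 1 | 1 | 2 | 2 | 3 | 4 | 5 | 6 | 7
  i=8: 1 | 2 | 2 | 3 | 3 | 4 | 5 | 6 | 7 | 8
  i=9: 1 | 2 | 2 | 3 | 4 | 5 | 6 | 7 | 8 | 9
  i=10: 1 | 2 | 3 | 4 | 5 | 6 | 7 | 8 | 9 | 10

so w = (6, 2, 9, 10, 4, 7, 8, 1, 5, 3).

7 SE-corners of the 27-cell Rothe diagram give Ess(w):

[(1, 5, 0), (4, 5, 1), (4, 8, 2), (7, 1, 0), (7, 3, 1), (7, 5, 2), (9, 3, 2)]


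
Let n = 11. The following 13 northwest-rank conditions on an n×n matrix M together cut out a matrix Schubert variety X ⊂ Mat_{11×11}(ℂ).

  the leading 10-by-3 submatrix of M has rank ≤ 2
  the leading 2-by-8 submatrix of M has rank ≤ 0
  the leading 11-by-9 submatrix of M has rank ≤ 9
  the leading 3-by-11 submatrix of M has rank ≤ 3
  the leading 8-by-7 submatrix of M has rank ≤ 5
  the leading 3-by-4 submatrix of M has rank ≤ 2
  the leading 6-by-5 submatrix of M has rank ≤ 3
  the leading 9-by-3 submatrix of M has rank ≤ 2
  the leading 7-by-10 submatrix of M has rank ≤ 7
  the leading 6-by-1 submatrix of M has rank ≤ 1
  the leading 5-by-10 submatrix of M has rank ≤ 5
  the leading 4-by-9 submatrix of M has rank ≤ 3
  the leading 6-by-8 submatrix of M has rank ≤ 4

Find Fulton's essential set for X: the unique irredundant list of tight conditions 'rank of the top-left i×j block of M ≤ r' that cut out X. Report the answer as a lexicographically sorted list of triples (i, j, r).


Propagating the 13 rank bounds to every northwest block:

  i=1: 0 | 0 | 0 | 0 | 0 | 0 | 0 | 0 | 1 | 1 | 1
  i=2: 0 | 0 | 0 | 0 | 0 | 0 | 0 | 0 | 1 | 2 | 2
  i=3: 1 | 1 | 1 | 1 | 1 | 1 | 1 | 1 | 2 | 3 | 3
  i=4: 1 | 2 | 2 | 2 | 2 | 2 | 2 | 2 | 3 | 4 | 4
  i=5: 1 | 2 | 2 | 3 | 3 | 3 | 3 | 3 | 4 | 5 | 5
  i=6: 1 | 2 | 2 | 3 | 3 | 4 | 4 | 4 | 5 | 6 | 6
  i=7: 1 | 2 | 2 | 3 | 4 | 5 | 5 | 5 | 6 | 7 | 7
  i=8: 1 | 2 | 2 | 3 | 4 | 5 | 5 | 6 | 7 | 8 | 8
  i=9: 1 | 2 | 2 | 3 | 4 | 5 | 6 | 7 | 8 | 9 | 9
  i=10: 1 | 2 | 2 | 3 | 4 | 5 | 6 | 7 | 8 | 9 | 10
  i=11: 1 | 2 | 3 | 4 | 5 | 6 | 7 | 8 | 9 | 10 | 11

giving w = (9, 10, 1, 2, 4, 6, 5, 8, 7, 11, 3) via Δ²R.

4 SE-corners of the 24-cell Rothe diagram give Ess(w):

[(2, 8, 0), (6, 5, 3), (8, 7, 5), (10, 3, 2)]


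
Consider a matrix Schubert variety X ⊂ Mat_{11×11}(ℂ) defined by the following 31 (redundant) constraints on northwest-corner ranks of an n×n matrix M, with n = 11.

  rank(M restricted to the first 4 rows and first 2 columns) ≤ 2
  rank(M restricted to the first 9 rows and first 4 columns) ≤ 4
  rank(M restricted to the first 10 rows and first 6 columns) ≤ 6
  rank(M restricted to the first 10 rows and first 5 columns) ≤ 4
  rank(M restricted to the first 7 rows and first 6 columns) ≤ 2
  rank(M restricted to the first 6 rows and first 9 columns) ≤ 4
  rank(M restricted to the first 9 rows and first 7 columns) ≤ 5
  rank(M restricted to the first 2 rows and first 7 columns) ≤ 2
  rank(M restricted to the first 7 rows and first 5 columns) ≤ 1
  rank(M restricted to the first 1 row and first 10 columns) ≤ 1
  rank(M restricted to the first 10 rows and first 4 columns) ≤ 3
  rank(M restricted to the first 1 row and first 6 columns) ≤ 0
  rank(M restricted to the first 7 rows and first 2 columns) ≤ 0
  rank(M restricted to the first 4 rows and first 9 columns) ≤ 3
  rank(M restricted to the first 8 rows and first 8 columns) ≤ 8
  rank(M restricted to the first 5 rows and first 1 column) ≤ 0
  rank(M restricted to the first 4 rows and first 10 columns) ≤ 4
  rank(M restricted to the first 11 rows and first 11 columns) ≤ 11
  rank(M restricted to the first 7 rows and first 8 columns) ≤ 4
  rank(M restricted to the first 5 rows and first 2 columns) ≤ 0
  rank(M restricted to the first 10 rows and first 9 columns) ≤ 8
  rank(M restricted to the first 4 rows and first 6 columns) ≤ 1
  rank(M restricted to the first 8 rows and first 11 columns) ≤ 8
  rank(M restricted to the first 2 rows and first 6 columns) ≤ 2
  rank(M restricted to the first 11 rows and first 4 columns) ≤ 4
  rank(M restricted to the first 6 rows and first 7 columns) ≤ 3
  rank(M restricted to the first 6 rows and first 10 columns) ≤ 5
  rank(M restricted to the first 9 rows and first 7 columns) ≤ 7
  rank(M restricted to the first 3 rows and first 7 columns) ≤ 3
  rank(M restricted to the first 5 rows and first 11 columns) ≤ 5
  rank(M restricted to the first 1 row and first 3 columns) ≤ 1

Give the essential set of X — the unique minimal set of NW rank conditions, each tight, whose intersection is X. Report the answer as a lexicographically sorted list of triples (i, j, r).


The tightest implied rank at each (i,j), from the 31 conditions:

  i=1: 0 0 0 0 0 0 1 1 1 1 1
  i=2: 0 0 1 1 1 1 2 2 2 2 2
  i=3: 0 0 1 1 1 1 2 3 3 3 3
  i=4: 0 0 1 1 1 1 2 3 3 4 4
  i=5: 0 0 1 1 1 2 3 4 4 5 5
  i=6: 0 0 1 1 1 2 3 4 4 5 6
  i=7: 0 0 1 1 1 2 3 4 5 6 7
  i=8: 1 1 2 2 2 3 4 5 6 7 8
  i=9: 1 2 3 3 3 4 5 6 7 8 9
  i=10: 1 2 3 3 4 5 6 7 8 9 10
  i=11: 1 2 3 4 5 6 7 8 9 10 11

so w = (7, 3, 8, 10, 6, 11, 9, 1, 2, 5, 4).

|D(w)|=33, |Ess(w)|=7:

[(1, 6, 0), (4, 6, 1), (4, 9, 3), (6, 9, 4), (7, 2, 0), (7, 5, 1), (10, 4, 3)]


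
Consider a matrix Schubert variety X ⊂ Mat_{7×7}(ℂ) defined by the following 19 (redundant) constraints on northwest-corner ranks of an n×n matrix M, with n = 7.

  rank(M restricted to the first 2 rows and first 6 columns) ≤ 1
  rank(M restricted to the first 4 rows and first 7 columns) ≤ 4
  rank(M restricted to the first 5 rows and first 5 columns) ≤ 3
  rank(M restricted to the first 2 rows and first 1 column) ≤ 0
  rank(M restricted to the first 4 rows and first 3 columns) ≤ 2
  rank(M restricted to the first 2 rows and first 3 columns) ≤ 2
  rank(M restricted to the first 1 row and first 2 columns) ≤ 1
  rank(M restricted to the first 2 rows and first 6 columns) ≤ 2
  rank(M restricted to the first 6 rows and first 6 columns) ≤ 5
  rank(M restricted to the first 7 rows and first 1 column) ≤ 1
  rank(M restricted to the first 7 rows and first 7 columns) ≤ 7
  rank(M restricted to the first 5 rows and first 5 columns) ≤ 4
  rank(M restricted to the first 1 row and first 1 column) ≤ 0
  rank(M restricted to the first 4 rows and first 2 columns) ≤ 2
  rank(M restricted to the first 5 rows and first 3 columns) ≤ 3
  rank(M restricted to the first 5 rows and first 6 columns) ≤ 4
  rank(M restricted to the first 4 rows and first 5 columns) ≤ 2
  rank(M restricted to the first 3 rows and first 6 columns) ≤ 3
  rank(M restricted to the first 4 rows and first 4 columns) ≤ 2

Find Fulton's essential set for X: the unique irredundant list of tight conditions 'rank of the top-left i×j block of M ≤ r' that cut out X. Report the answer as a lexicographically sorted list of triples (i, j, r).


The tightest implied rank at each (i,j), from the 19 conditions:

  0  1  1  1  1  1  1
  0  1  1  1  1  1  2
  1  2  2  2  2  2  3
  1  2  2  2  2  3  4
  1  2  3  3  3  4  5
  1  2  3  4  4  5  6
  1  2  3  4  5  6  7

the unique w with this rank table is (2, 7, 1, 6, 3, 4, 5).

Fulton essential set (3 of the 9 Rothe cells):

[(2, 1, 0), (2, 6, 1), (4, 5, 2)]


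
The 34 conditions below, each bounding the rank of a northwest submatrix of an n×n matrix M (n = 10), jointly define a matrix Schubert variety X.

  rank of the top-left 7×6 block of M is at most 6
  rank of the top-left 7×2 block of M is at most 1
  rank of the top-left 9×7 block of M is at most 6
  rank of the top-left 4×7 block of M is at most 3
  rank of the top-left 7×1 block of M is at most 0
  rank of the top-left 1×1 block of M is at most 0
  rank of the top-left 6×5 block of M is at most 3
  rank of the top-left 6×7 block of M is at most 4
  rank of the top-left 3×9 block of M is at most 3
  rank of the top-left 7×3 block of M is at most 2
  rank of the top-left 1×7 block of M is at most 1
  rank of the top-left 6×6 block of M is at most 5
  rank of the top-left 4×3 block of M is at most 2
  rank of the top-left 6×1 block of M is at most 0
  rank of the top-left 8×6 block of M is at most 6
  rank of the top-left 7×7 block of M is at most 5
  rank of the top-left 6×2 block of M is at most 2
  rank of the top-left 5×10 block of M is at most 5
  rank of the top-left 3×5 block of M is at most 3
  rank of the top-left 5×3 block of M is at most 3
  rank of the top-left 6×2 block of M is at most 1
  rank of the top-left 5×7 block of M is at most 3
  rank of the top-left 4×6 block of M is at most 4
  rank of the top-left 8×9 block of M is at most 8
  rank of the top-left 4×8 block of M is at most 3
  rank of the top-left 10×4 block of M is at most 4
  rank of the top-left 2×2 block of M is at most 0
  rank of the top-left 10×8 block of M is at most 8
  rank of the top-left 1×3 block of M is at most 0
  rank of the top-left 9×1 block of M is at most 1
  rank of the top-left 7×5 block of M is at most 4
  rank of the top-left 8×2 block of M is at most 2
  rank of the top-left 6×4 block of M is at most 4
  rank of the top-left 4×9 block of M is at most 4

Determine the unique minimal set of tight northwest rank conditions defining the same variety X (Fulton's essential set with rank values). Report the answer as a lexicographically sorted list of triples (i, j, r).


Propagating the 34 rank bounds to every northwest block:

  i=1: 0, 0, 0, 1, 1, 1, 1, 1, 1, 1
  i=2: 0, 0, 1, 2, 2, 2, 2, 2, 2, 2
  i=3: 0, 1, 2, 3, 3, 3, 3, 3, 3, 3
  i=4: 0, 1, 2, 3, 3, 3, 3, 3, 4, 4
  i=5: 0, 1, 2, 3, 3, 3, 3, 4, 5, 5
  i=6: 0, 1, 2, 3, 3, 4, 4, 5, 6, 6
  i=7: 0, 1, 2, 3, 4, 5, 5, 6, 7, 7
  i=8: 1, 2, 3, 4, 5, 6, 6, 7, 8, 8
  i=9: 1, 2, 3, 4, 5, 6, 6, 7, 8, 9
  i=10: 1, 2, 3, 4, 5, 6, 7, 8, 9, 10

second differences of R give the permutation w = (4, 3, 2, 9, 8, 6, 5, 1, 10, 7).

D(w) has 19 cells with 7 SE-corners; essential set:

[(1, 3, 0), (2, 2, 0), (4, 8, 3), (5, 7, 3), (6, 5, 3), (7, 1, 0), (9, 7, 6)]


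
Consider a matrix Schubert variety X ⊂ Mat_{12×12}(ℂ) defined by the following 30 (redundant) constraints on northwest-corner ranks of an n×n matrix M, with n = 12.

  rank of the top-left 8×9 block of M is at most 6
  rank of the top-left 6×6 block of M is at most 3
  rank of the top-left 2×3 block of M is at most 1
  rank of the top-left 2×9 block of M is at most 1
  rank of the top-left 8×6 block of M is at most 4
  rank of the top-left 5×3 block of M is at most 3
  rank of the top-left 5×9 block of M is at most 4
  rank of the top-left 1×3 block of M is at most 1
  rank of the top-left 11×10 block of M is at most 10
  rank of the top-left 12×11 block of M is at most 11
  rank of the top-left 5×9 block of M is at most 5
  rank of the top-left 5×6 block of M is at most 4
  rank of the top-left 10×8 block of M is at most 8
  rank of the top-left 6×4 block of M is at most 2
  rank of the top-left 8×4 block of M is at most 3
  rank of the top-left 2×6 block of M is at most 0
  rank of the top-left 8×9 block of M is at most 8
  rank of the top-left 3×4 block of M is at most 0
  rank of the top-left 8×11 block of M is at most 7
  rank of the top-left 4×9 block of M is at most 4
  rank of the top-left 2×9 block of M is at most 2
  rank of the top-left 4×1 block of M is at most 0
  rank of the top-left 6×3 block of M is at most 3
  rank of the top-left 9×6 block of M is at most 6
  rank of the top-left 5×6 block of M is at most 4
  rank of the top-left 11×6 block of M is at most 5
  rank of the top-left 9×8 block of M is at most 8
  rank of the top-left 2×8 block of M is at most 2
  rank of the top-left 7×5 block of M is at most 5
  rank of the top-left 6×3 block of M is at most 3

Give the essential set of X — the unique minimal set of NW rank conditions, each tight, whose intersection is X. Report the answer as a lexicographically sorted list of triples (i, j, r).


Rank table r_w(12×12) implied by the 30 constraints:

  0, 0, 0, 0, 0, 0, 1, 1, 1, 1, 1, 1
  0, 0, 0, 0, 0, 0, 1, 1, 1, 2, 2, 2
  0, 0, 0, 0, 1, 1, 2, 2, 2, 3, 3, 3
  0, 1, 1, 1, 2, 2, 3, 3, 3, 4, 4, 4
  1, 2, 2, 2, 3, 3, 4, 4, 4, 5, 5, 5
  1, 2, 2, 2, 3, 3, 4, 5, 5, 6, 6, 6
  1, 2, 3, 3, 4, 4, 5, 6, 6, 7, 7, 7
  1, 2, 3, 3, 4, 4, 5, 6, 6, 7, 7, 8
  1, 2, 3, 4, 5, 5, 6, 7, 7, 8, 8, 9
  1, 2, 3, 4, 5, 5, 6, 7, 8, 9, 9, 10
  1, 2, 3, 4, 5, 5, 6, 7, 8, 9, 10, 11
  1, 2, 3, 4, 5, 6, 7, 8, 9, 10, 11, 12

so w = (7, 10, 5, 2, 1, 8, 3, 12, 4, 9, 11, 6).

Fulton essential set (11 of the 28 Rothe cells):

[(2, 6, 0), (2, 9, 1), (3, 4, 0), (4, 1, 0), (6, 4, 2), (6, 6, 3), (8, 4, 3), (8, 6, 4), (8, 9, 6), (8, 11, 7), (11, 6, 5)]
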